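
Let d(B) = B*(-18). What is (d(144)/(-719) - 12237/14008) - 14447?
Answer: -145479090811/10071752 ≈ -14444.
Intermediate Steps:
d(B) = -18*B
(d(144)/(-719) - 12237/14008) - 14447 = (-18*144/(-719) - 12237/14008) - 14447 = (-2592*(-1/719) - 12237*1/14008) - 14447 = (2592/719 - 12237/14008) - 14447 = 27510333/10071752 - 14447 = -145479090811/10071752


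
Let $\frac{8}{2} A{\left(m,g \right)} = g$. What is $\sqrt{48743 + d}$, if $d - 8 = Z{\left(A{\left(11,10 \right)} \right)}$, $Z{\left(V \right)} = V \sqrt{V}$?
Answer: $\frac{\sqrt{195004 + 5 \sqrt{10}}}{2} \approx 220.81$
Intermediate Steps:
$A{\left(m,g \right)} = \frac{g}{4}$
$Z{\left(V \right)} = V^{\frac{3}{2}}$
$d = 8 + \frac{5 \sqrt{10}}{4}$ ($d = 8 + \left(\frac{1}{4} \cdot 10\right)^{\frac{3}{2}} = 8 + \left(\frac{5}{2}\right)^{\frac{3}{2}} = 8 + \frac{5 \sqrt{10}}{4} \approx 11.953$)
$\sqrt{48743 + d} = \sqrt{48743 + \left(8 + \frac{5 \sqrt{10}}{4}\right)} = \sqrt{48751 + \frac{5 \sqrt{10}}{4}}$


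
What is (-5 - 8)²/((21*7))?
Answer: 169/147 ≈ 1.1497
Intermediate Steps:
(-5 - 8)²/((21*7)) = (-13)²/147 = 169*(1/147) = 169/147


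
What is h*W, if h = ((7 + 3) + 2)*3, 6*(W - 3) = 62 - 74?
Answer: 36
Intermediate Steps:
W = 1 (W = 3 + (62 - 74)/6 = 3 + (⅙)*(-12) = 3 - 2 = 1)
h = 36 (h = (10 + 2)*3 = 12*3 = 36)
h*W = 36*1 = 36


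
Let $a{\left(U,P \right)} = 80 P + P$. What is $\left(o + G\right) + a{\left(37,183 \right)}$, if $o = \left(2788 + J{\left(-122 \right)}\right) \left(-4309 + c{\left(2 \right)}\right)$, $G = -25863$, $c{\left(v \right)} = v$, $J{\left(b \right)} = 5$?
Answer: $-12040491$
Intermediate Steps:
$a{\left(U,P \right)} = 81 P$
$o = -12029451$ ($o = \left(2788 + 5\right) \left(-4309 + 2\right) = 2793 \left(-4307\right) = -12029451$)
$\left(o + G\right) + a{\left(37,183 \right)} = \left(-12029451 - 25863\right) + 81 \cdot 183 = -12055314 + 14823 = -12040491$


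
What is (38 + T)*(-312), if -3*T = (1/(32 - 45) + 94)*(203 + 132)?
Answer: 3260424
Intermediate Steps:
T = -136345/13 (T = -(1/(32 - 45) + 94)*(203 + 132)/3 = -(1/(-13) + 94)*335/3 = -(-1/13 + 94)*335/3 = -407*335/13 = -1/3*409035/13 = -136345/13 ≈ -10488.)
(38 + T)*(-312) = (38 - 136345/13)*(-312) = -135851/13*(-312) = 3260424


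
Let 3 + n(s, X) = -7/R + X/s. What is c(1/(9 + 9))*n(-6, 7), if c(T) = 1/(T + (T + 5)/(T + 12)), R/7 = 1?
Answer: -2883/265 ≈ -10.879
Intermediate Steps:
R = 7 (R = 7*1 = 7)
n(s, X) = -4 + X/s (n(s, X) = -3 + (-7/7 + X/s) = -3 + (-7*⅐ + X/s) = -3 + (-1 + X/s) = -4 + X/s)
c(T) = 1/(T + (5 + T)/(12 + T))
c(1/(9 + 9))*n(-6, 7) = ((12 + 1/(9 + 9))/(5 + (1/(9 + 9))² + 13/(9 + 9)))*(-4 + 7/(-6)) = ((12 + 1/18)/(5 + (1/18)² + 13/18))*(-4 + 7*(-⅙)) = ((12 + 1/18)/(5 + (1/18)² + 13*(1/18)))*(-4 - 7/6) = ((217/18)/(5 + 1/324 + 13/18))*(-31/6) = ((217/18)/(1855/324))*(-31/6) = ((324/1855)*(217/18))*(-31/6) = (558/265)*(-31/6) = -2883/265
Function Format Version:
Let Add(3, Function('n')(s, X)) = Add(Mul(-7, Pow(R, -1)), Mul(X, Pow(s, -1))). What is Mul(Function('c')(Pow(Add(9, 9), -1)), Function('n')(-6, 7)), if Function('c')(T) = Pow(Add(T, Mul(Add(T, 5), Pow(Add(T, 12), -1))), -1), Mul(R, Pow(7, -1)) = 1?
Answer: Rational(-2883, 265) ≈ -10.879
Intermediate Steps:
R = 7 (R = Mul(7, 1) = 7)
Function('n')(s, X) = Add(-4, Mul(X, Pow(s, -1))) (Function('n')(s, X) = Add(-3, Add(Mul(-7, Pow(7, -1)), Mul(X, Pow(s, -1)))) = Add(-3, Add(Mul(-7, Rational(1, 7)), Mul(X, Pow(s, -1)))) = Add(-3, Add(-1, Mul(X, Pow(s, -1)))) = Add(-4, Mul(X, Pow(s, -1))))
Function('c')(T) = Pow(Add(T, Mul(Pow(Add(12, T), -1), Add(5, T))), -1) (Function('c')(T) = Pow(Add(T, Mul(Add(5, T), Pow(Add(12, T), -1))), -1) = Pow(Add(T, Mul(Pow(Add(12, T), -1), Add(5, T))), -1))
Mul(Function('c')(Pow(Add(9, 9), -1)), Function('n')(-6, 7)) = Mul(Mul(Pow(Add(5, Pow(Pow(Add(9, 9), -1), 2), Mul(13, Pow(Add(9, 9), -1))), -1), Add(12, Pow(Add(9, 9), -1))), Add(-4, Mul(7, Pow(-6, -1)))) = Mul(Mul(Pow(Add(5, Pow(Pow(18, -1), 2), Mul(13, Pow(18, -1))), -1), Add(12, Pow(18, -1))), Add(-4, Mul(7, Rational(-1, 6)))) = Mul(Mul(Pow(Add(5, Pow(Rational(1, 18), 2), Mul(13, Rational(1, 18))), -1), Add(12, Rational(1, 18))), Add(-4, Rational(-7, 6))) = Mul(Mul(Pow(Add(5, Rational(1, 324), Rational(13, 18)), -1), Rational(217, 18)), Rational(-31, 6)) = Mul(Mul(Pow(Rational(1855, 324), -1), Rational(217, 18)), Rational(-31, 6)) = Mul(Mul(Rational(324, 1855), Rational(217, 18)), Rational(-31, 6)) = Mul(Rational(558, 265), Rational(-31, 6)) = Rational(-2883, 265)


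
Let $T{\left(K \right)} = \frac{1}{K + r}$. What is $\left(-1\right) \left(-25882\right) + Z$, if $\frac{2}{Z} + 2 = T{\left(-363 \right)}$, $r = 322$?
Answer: $\frac{2148124}{83} \approx 25881.0$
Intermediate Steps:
$T{\left(K \right)} = \frac{1}{322 + K}$ ($T{\left(K \right)} = \frac{1}{K + 322} = \frac{1}{322 + K}$)
$Z = - \frac{82}{83}$ ($Z = \frac{2}{-2 + \frac{1}{322 - 363}} = \frac{2}{-2 + \frac{1}{-41}} = \frac{2}{-2 - \frac{1}{41}} = \frac{2}{- \frac{83}{41}} = 2 \left(- \frac{41}{83}\right) = - \frac{82}{83} \approx -0.98795$)
$\left(-1\right) \left(-25882\right) + Z = \left(-1\right) \left(-25882\right) - \frac{82}{83} = 25882 - \frac{82}{83} = \frac{2148124}{83}$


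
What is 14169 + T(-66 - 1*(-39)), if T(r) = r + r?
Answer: 14115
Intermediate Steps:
T(r) = 2*r
14169 + T(-66 - 1*(-39)) = 14169 + 2*(-66 - 1*(-39)) = 14169 + 2*(-66 + 39) = 14169 + 2*(-27) = 14169 - 54 = 14115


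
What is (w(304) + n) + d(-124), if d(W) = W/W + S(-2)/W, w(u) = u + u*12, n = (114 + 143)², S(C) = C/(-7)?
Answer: 30380867/434 ≈ 70002.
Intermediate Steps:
S(C) = -C/7 (S(C) = C*(-⅐) = -C/7)
n = 66049 (n = 257² = 66049)
w(u) = 13*u (w(u) = u + 12*u = 13*u)
d(W) = 1 + 2/(7*W) (d(W) = W/W + (-⅐*(-2))/W = 1 + 2/(7*W))
(w(304) + n) + d(-124) = (13*304 + 66049) + (2/7 - 124)/(-124) = (3952 + 66049) - 1/124*(-866/7) = 70001 + 433/434 = 30380867/434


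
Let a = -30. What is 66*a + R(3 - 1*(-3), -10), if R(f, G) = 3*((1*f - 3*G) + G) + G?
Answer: -1912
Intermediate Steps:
R(f, G) = -5*G + 3*f (R(f, G) = 3*((f - 3*G) + G) + G = 3*(f - 2*G) + G = (-6*G + 3*f) + G = -5*G + 3*f)
66*a + R(3 - 1*(-3), -10) = 66*(-30) + (-5*(-10) + 3*(3 - 1*(-3))) = -1980 + (50 + 3*(3 + 3)) = -1980 + (50 + 3*6) = -1980 + (50 + 18) = -1980 + 68 = -1912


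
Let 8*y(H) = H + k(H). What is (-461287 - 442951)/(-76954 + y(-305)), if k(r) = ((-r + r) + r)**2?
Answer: 452119/32682 ≈ 13.834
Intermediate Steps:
k(r) = r**2 (k(r) = (0 + r)**2 = r**2)
y(H) = H/8 + H**2/8 (y(H) = (H + H**2)/8 = H/8 + H**2/8)
(-461287 - 442951)/(-76954 + y(-305)) = (-461287 - 442951)/(-76954 + (1/8)*(-305)*(1 - 305)) = -904238/(-76954 + (1/8)*(-305)*(-304)) = -904238/(-76954 + 11590) = -904238/(-65364) = -904238*(-1/65364) = 452119/32682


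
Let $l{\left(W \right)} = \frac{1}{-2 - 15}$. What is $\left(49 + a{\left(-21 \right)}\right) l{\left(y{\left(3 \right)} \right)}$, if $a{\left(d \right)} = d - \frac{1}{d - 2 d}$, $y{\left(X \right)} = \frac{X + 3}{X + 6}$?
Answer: $- \frac{587}{357} \approx -1.6443$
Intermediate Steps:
$y{\left(X \right)} = \frac{3 + X}{6 + X}$
$l{\left(W \right)} = - \frac{1}{17}$ ($l{\left(W \right)} = \frac{1}{-17} = - \frac{1}{17}$)
$a{\left(d \right)} = d + \frac{1}{d}$ ($a{\left(d \right)} = d - \frac{1}{\left(-1\right) d} = d - - \frac{1}{d} = d + \frac{1}{d}$)
$\left(49 + a{\left(-21 \right)}\right) l{\left(y{\left(3 \right)} \right)} = \left(49 - \left(21 - \frac{1}{-21}\right)\right) \left(- \frac{1}{17}\right) = \left(49 - \frac{442}{21}\right) \left(- \frac{1}{17}\right) = \frac{587}{21} \left(- \frac{1}{17}\right) = - \frac{587}{357}$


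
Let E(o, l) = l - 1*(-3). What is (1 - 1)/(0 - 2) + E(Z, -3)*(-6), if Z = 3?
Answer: 0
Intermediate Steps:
E(o, l) = 3 + l (E(o, l) = l + 3 = 3 + l)
(1 - 1)/(0 - 2) + E(Z, -3)*(-6) = (1 - 1)/(0 - 2) + (3 - 3)*(-6) = 0/(-2) + 0*(-6) = 0*(-½) + 0 = 0 + 0 = 0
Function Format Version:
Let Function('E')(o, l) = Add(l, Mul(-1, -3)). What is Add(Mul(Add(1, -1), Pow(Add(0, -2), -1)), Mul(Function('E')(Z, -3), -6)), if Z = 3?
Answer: 0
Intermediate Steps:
Function('E')(o, l) = Add(3, l) (Function('E')(o, l) = Add(l, 3) = Add(3, l))
Add(Mul(Add(1, -1), Pow(Add(0, -2), -1)), Mul(Function('E')(Z, -3), -6)) = Add(Mul(Add(1, -1), Pow(Add(0, -2), -1)), Mul(Add(3, -3), -6)) = Add(Mul(0, Pow(-2, -1)), Mul(0, -6)) = Add(Mul(0, Rational(-1, 2)), 0) = Add(0, 0) = 0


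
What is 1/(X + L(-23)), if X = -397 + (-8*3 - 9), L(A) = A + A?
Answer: -1/476 ≈ -0.0021008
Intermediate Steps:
L(A) = 2*A
X = -430 (X = -397 + (-24 - 9) = -397 - 33 = -430)
1/(X + L(-23)) = 1/(-430 + 2*(-23)) = 1/(-430 - 46) = 1/(-476) = -1/476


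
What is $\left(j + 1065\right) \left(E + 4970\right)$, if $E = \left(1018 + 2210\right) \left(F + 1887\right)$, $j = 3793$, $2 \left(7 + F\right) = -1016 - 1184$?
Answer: $12255810980$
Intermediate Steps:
$F = -1107$ ($F = -7 + \frac{-1016 - 1184}{2} = -7 + \frac{1}{2} \left(-2200\right) = -7 - 1100 = -1107$)
$E = 2517840$ ($E = \left(1018 + 2210\right) \left(-1107 + 1887\right) = 3228 \cdot 780 = 2517840$)
$\left(j + 1065\right) \left(E + 4970\right) = \left(3793 + 1065\right) \left(2517840 + 4970\right) = 4858 \cdot 2522810 = 12255810980$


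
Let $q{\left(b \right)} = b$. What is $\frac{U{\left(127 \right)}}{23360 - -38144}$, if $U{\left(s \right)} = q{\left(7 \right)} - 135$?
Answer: $- \frac{2}{961} \approx -0.0020812$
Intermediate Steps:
$U{\left(s \right)} = -128$ ($U{\left(s \right)} = 7 - 135 = -128$)
$\frac{U{\left(127 \right)}}{23360 - -38144} = - \frac{128}{23360 - -38144} = - \frac{128}{23360 + 38144} = - \frac{128}{61504} = \left(-128\right) \frac{1}{61504} = - \frac{2}{961}$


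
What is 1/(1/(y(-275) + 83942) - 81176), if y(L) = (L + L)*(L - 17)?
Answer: -244542/19850941391 ≈ -1.2319e-5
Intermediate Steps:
y(L) = 2*L*(-17 + L) (y(L) = (2*L)*(-17 + L) = 2*L*(-17 + L))
1/(1/(y(-275) + 83942) - 81176) = 1/(1/(2*(-275)*(-17 - 275) + 83942) - 81176) = 1/(1/(2*(-275)*(-292) + 83942) - 81176) = 1/(1/(160600 + 83942) - 81176) = 1/(1/244542 - 81176) = 1/(-19850941391/244542) = -244542/19850941391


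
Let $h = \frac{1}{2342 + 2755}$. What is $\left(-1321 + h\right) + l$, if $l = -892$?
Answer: $- \frac{11279660}{5097} \approx -2213.0$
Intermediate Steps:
$h = \frac{1}{5097} \approx 0.00019619$
$\left(-1321 + h\right) + l = \left(-1321 + \frac{1}{5097}\right) - 892 = - \frac{6733136}{5097} - 892 = - \frac{11279660}{5097}$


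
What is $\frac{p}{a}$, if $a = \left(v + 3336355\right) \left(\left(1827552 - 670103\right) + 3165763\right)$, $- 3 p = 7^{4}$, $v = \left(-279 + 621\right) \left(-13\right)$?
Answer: $- \frac{343}{6173378130732} \approx -5.5561 \cdot 10^{-11}$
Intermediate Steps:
$v = -4446$ ($v = 342 \left(-13\right) = -4446$)
$p = - \frac{2401}{3}$ ($p = - \frac{7^{4}}{3} = \left(- \frac{1}{3}\right) 2401 = - \frac{2401}{3} \approx -800.33$)
$a = 14404548971708$ ($a = \left(-4446 + 3336355\right) \left(\left(1827552 - 670103\right) + 3165763\right) = 3331909 \left(1157449 + 3165763\right) = 3331909 \cdot 4323212 = 14404548971708$)
$\frac{p}{a} = - \frac{2401}{3 \cdot 14404548971708} = \left(- \frac{2401}{3}\right) \frac{1}{14404548971708} = - \frac{343}{6173378130732}$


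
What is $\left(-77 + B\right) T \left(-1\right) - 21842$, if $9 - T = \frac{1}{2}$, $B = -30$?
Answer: $- \frac{41865}{2} \approx -20933.0$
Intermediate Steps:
$T = \frac{17}{2}$ ($T = 9 - \frac{1}{2} = \frac{17}{2} \approx 8.5$)
$\left(-77 + B\right) T \left(-1\right) - 21842 = \left(-77 - 30\right) \frac{17}{2} \left(-1\right) - 21842 = \left(-107\right) \left(- \frac{17}{2}\right) - 21842 = \frac{1819}{2} - 21842 = - \frac{41865}{2}$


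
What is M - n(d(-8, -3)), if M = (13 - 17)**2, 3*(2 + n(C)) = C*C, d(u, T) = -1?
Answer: 53/3 ≈ 17.667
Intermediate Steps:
n(C) = -2 + C**2/3 (n(C) = -2 + (C*C)/3 = -2 + C**2/3)
M = 16 (M = (-4)**2 = 16)
M - n(d(-8, -3)) = 16 - (-2 + (1/3)*(-1)**2) = 16 - (-2 + (1/3)*1) = 16 - (-2 + 1/3) = 16 - 1*(-5/3) = 16 + 5/3 = 53/3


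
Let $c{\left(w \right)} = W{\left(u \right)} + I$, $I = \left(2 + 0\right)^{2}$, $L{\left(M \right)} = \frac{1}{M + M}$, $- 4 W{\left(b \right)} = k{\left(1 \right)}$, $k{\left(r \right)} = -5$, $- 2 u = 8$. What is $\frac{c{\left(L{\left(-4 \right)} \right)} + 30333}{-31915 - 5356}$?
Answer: $- \frac{121353}{149084} \approx -0.81399$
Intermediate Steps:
$u = -4$ ($u = \left(- \frac{1}{2}\right) 8 = -4$)
$W{\left(b \right)} = \frac{5}{4}$ ($W{\left(b \right)} = \left(- \frac{1}{4}\right) \left(-5\right) = \frac{5}{4}$)
$L{\left(M \right)} = \frac{1}{2 M}$
$I = 4$ ($I = 2^{2} = 4$)
$c{\left(w \right)} = \frac{21}{4}$ ($c{\left(w \right)} = \frac{5}{4} + 4 = \frac{21}{4}$)
$\frac{c{\left(L{\left(-4 \right)} \right)} + 30333}{-31915 - 5356} = \frac{\frac{21}{4} + 30333}{-31915 - 5356} = \frac{121353}{4 \left(-37271\right)} = \frac{121353}{4} \left(- \frac{1}{37271}\right) = - \frac{121353}{149084}$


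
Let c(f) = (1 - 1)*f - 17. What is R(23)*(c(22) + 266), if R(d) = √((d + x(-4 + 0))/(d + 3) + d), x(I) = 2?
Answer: 249*√16198/26 ≈ 1218.9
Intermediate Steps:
R(d) = √(d + (2 + d)/(3 + d)) (R(d) = √((d + 2)/(d + 3) + d) = √((2 + d)/(3 + d) + d) = √(d + (2 + d)/(3 + d)))
c(f) = -17 (c(f) = 0*f - 17 = 0 - 17 = -17)
R(23)*(c(22) + 266) = √((2 + 23 + 23*(3 + 23))/(3 + 23))*(-17 + 266) = √((2 + 23 + 23*26)/26)*249 = √((2 + 23 + 598)/26)*249 = √((1/26)*623)*249 = √(623/26)*249 = (√16198/26)*249 = 249*√16198/26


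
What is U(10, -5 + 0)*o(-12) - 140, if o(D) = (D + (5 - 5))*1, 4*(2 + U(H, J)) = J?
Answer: -101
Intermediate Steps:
U(H, J) = -2 + J/4
o(D) = D (o(D) = (D + 0)*1 = D*1 = D)
U(10, -5 + 0)*o(-12) - 140 = (-2 + (-5 + 0)/4)*(-12) - 140 = (-2 + (¼)*(-5))*(-12) - 140 = (-2 - 5/4)*(-12) - 140 = -13/4*(-12) - 140 = 39 - 140 = -101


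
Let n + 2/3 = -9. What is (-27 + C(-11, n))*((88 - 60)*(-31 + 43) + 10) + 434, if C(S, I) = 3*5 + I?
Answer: -21188/3 ≈ -7062.7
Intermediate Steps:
n = -29/3 (n = -⅔ - 9 = -29/3 ≈ -9.6667)
C(S, I) = 15 + I
(-27 + C(-11, n))*((88 - 60)*(-31 + 43) + 10) + 434 = (-27 + (15 - 29/3))*((88 - 60)*(-31 + 43) + 10) + 434 = (-27 + 16/3)*(28*12 + 10) + 434 = -65*(336 + 10)/3 + 434 = -65/3*346 + 434 = -22490/3 + 434 = -21188/3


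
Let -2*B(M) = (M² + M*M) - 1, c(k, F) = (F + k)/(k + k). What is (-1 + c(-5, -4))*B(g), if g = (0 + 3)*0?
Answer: -1/20 ≈ -0.050000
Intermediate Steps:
c(k, F) = (F + k)/(2*k) (c(k, F) = (F + k)/((2*k)) = (F + k)*(1/(2*k)) = (F + k)/(2*k))
g = 0 (g = 3*0 = 0)
B(M) = ½ - M² (B(M) = -((M² + M*M) - 1)/2 = -((M² + M²) - 1)/2 = -(2*M² - 1)/2 = -(-1 + 2*M²)/2 = ½ - M²)
(-1 + c(-5, -4))*B(g) = (-1 + (½)*(-4 - 5)/(-5))*(½ - 1*0²) = (-1 + (½)*(-⅕)*(-9))*(½ - 1*0) = (-1 + 9/10)*(½ + 0) = -⅒*½ = -1/20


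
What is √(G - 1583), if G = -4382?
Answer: I*√5965 ≈ 77.233*I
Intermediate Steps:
√(G - 1583) = √(-4382 - 1583) = √(-5965) = I*√5965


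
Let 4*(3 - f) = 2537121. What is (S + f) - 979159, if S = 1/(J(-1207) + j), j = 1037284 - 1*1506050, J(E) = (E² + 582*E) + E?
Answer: -917728992743/568804 ≈ -1.6134e+6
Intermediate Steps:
J(E) = E² + 583*E
j = -468766 (j = 1037284 - 1506050 = -468766)
f = -2537109/4 (f = 3 - ¼*2537121 = 3 - 2537121/4 = -2537109/4 ≈ -6.3428e+5)
S = 1/284402 (S = 1/(-1207*(583 - 1207) - 468766) = 1/(-1207*(-624) - 468766) = 1/(753168 - 468766) = 1/284402 ≈ 3.5162e-6)
(S + f) - 979159 = (1/284402 - 2537109/4) - 979159 = -360779436907/568804 - 979159 = -917728992743/568804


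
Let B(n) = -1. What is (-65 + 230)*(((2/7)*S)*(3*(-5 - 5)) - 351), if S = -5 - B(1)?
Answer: -365805/7 ≈ -52258.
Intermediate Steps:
S = -4 (S = -5 - 1*(-1) = -5 + 1 = -4)
(-65 + 230)*(((2/7)*S)*(3*(-5 - 5)) - 351) = (-65 + 230)*(((2/7)*(-4))*(3*(-5 - 5)) - 351) = 165*(((2*(⅐))*(-4))*(3*(-10)) - 351) = 165*(((2/7)*(-4))*(-30) - 351) = 165*(-8/7*(-30) - 351) = 165*(240/7 - 351) = 165*(-2217/7) = -365805/7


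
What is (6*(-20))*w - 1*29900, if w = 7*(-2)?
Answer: -28220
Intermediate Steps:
w = -14
(6*(-20))*w - 1*29900 = (6*(-20))*(-14) - 1*29900 = -120*(-14) - 29900 = 1680 - 29900 = -28220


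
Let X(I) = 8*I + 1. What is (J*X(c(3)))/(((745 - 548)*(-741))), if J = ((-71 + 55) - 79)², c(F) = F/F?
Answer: -1425/2561 ≈ -0.55642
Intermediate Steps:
c(F) = 1
X(I) = 1 + 8*I
J = 9025 (J = (-16 - 79)² = (-95)² = 9025)
(J*X(c(3)))/(((745 - 548)*(-741))) = (9025*(1 + 8*1))/(((745 - 548)*(-741))) = (9025*(1 + 8))/((197*(-741))) = (9025*9)/(-145977) = 81225*(-1/145977) = -1425/2561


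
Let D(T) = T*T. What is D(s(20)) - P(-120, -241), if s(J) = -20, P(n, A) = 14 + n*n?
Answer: -14014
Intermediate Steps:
P(n, A) = 14 + n²
D(T) = T²
D(s(20)) - P(-120, -241) = (-20)² - (14 + (-120)²) = 400 - (14 + 14400) = 400 - 1*14414 = 400 - 14414 = -14014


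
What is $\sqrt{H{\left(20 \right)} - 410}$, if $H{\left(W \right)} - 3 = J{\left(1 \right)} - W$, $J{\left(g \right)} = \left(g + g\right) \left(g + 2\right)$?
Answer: $i \sqrt{421} \approx 20.518 i$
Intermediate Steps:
$J{\left(g \right)} = 2 g \left(2 + g\right)$
$H{\left(W \right)} = 9 - W$ ($H{\left(W \right)} = 3 - \left(W - 2 \left(2 + 1\right)\right) = 3 - \left(-6 + W\right) = 9 - W$)
$\sqrt{H{\left(20 \right)} - 410} = \sqrt{\left(9 - 20\right) - 410} = \sqrt{-11 - 410} = \sqrt{-421} = i \sqrt{421}$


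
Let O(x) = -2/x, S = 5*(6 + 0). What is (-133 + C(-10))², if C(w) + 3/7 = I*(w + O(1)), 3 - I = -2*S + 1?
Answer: 37724164/49 ≈ 7.6988e+5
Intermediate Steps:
S = 30 (S = 5*6 = 30)
I = 62 (I = 3 - (-2*30 + 1) = 3 - (-60 + 1) = 3 - 1*(-59) = 3 + 59 = 62)
C(w) = -871/7 + 62*w (C(w) = -3/7 + 62*(w - 2/1) = -3/7 + 62*(w - 2*1) = -3/7 + 62*(w - 2) = -3/7 + 62*(-2 + w) = -3/7 + (-124 + 62*w) = -871/7 + 62*w)
(-133 + C(-10))² = (-133 + (-871/7 + 62*(-10)))² = (-133 + (-871/7 - 620))² = (-133 - 5211/7)² = (-6142/7)² = 37724164/49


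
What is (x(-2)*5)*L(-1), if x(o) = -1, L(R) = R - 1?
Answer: 10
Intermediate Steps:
L(R) = -1 + R
(x(-2)*5)*L(-1) = (-1*5)*(-1 - 1) = -5*(-2) = 10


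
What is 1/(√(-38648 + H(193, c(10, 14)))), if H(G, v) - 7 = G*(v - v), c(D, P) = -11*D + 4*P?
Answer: -I*√38641/38641 ≈ -0.0050872*I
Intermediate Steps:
H(G, v) = 7 (H(G, v) = 7 + G*(v - v) = 7 + G*0 = 7 + 0 = 7)
1/(√(-38648 + H(193, c(10, 14)))) = 1/(√(-38648 + 7)) = 1/(√(-38641)) = 1/(I*√38641) = -I*√38641/38641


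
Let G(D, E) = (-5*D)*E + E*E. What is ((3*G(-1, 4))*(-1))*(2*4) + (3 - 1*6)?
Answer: -867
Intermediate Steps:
G(D, E) = E² - 5*D*E (G(D, E) = -5*D*E + E² = E² - 5*D*E)
((3*G(-1, 4))*(-1))*(2*4) + (3 - 1*6) = ((3*(4*(4 - 5*(-1))))*(-1))*(2*4) + (3 - 1*6) = ((3*(4*(4 + 5)))*(-1))*8 + (3 - 6) = ((3*(4*9))*(-1))*8 - 3 = ((3*36)*(-1))*8 - 3 = (108*(-1))*8 - 3 = -108*8 - 3 = -864 - 3 = -867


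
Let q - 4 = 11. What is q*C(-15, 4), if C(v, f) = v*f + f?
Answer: -840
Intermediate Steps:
q = 15 (q = 4 + 11 = 15)
C(v, f) = f + f*v (C(v, f) = f*v + f = f + f*v)
q*C(-15, 4) = 15*(4*(1 - 15)) = 15*(4*(-14)) = 15*(-56) = -840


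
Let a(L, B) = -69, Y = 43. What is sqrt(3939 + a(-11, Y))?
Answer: 3*sqrt(430) ≈ 62.209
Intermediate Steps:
sqrt(3939 + a(-11, Y)) = sqrt(3939 - 69) = sqrt(3870) = 3*sqrt(430)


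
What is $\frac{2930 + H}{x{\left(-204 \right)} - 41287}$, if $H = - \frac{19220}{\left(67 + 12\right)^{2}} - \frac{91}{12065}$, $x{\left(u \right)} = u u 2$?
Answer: $\frac{220389701219}{3158360558425} \approx 0.06978$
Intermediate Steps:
$x{\left(u \right)} = 2 u^{2}$ ($x{\left(u \right)} = u^{2} \cdot 2 = 2 u^{2}$)
$H = - \frac{232457231}{75297665}$ ($H = - \frac{19220}{79^{2}} - \frac{91}{12065} = - \frac{19220}{6241} - \frac{91}{12065} = - \frac{232457231}{75297665} \approx -3.0872$)
$\frac{2930 + H}{x{\left(-204 \right)} - 41287} = \frac{2930 - \frac{232457231}{75297665}}{2 \left(-204\right)^{2} - 41287} = \frac{220389701219}{75297665 \left(2 \cdot 41616 - 41287\right)} = \frac{220389701219}{75297665 \left(83232 - 41287\right)} = \frac{220389701219}{75297665 \cdot 41945} = \frac{220389701219}{75297665} \cdot \frac{1}{41945} = \frac{220389701219}{3158360558425}$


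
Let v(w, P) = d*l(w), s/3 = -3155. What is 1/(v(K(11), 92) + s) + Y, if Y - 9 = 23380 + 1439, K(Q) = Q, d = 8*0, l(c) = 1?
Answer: 234997019/9465 ≈ 24828.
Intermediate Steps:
s = -9465 (s = 3*(-3155) = -9465)
d = 0
v(w, P) = 0 (v(w, P) = 0*1 = 0)
Y = 24828 (Y = 9 + (23380 + 1439) = 9 + 24819 = 24828)
1/(v(K(11), 92) + s) + Y = 1/(0 - 9465) + 24828 = 1/(-9465) + 24828 = -1/9465 + 24828 = 234997019/9465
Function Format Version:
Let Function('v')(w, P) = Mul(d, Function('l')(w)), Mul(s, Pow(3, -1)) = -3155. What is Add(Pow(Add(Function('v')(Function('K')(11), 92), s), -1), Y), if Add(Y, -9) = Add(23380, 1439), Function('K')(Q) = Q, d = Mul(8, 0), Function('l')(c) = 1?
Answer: Rational(234997019, 9465) ≈ 24828.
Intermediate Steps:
s = -9465 (s = Mul(3, -3155) = -9465)
d = 0
Function('v')(w, P) = 0 (Function('v')(w, P) = Mul(0, 1) = 0)
Y = 24828 (Y = Add(9, Add(23380, 1439)) = Add(9, 24819) = 24828)
Add(Pow(Add(Function('v')(Function('K')(11), 92), s), -1), Y) = Add(Pow(Add(0, -9465), -1), 24828) = Add(Pow(-9465, -1), 24828) = Add(Rational(-1, 9465), 24828) = Rational(234997019, 9465)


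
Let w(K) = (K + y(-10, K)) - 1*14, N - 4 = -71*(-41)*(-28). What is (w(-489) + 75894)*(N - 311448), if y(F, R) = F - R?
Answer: -29813268240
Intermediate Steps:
N = -81504 (N = 4 - 71*(-41)*(-28) = 4 + 2911*(-28) = 4 - 81508 = -81504)
w(K) = -24 (w(K) = (K + (-10 - K)) - 1*14 = -10 - 14 = -24)
(w(-489) + 75894)*(N - 311448) = (-24 + 75894)*(-81504 - 311448) = 75870*(-392952) = -29813268240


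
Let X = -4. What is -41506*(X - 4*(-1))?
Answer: 0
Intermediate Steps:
-41506*(X - 4*(-1)) = -41506*(-4 - 4*(-1)) = -41506*(-4 - 1*(-4)) = -41506*(-4 + 4) = -41506*0 = 0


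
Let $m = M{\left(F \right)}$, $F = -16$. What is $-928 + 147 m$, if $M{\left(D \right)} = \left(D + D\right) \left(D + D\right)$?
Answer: $149600$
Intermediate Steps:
$M{\left(D \right)} = 4 D^{2}$ ($M{\left(D \right)} = 2 D 2 D = 4 D^{2}$)
$m = 1024$ ($m = 4 \left(-16\right)^{2} = 4 \cdot 256 = 1024$)
$-928 + 147 m = -928 + 147 \cdot 1024 = -928 + 150528 = 149600$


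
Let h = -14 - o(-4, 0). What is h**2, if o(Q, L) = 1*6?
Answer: 400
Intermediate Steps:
o(Q, L) = 6
h = -20 (h = -14 - 1*6 = -14 - 6 = -20)
h**2 = (-20)**2 = 400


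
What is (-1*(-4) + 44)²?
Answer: 2304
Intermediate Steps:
(-1*(-4) + 44)² = (4 + 44)² = 48² = 2304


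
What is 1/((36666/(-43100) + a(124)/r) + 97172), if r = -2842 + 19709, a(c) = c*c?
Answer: 363483850/35320474802289 ≈ 1.0291e-5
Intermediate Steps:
a(c) = c²
r = 16867
1/((36666/(-43100) + a(124)/r) + 97172) = 1/((36666/(-43100) + 124²/16867) + 97172) = 1/((36666*(-1/43100) + 15376*(1/16867)) + 97172) = 1/((-18333/21550 + 15376/16867) + 97172) = 1/(22130089/363483850 + 97172) = 1/(35320474802289/363483850) = 363483850/35320474802289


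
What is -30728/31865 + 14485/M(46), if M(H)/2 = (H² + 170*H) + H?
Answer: -151889267/636152860 ≈ -0.23876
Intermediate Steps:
M(H) = 2*H² + 342*H (M(H) = 2*((H² + 170*H) + H) = 2*(H² + 171*H) = 2*H² + 342*H)
-30728/31865 + 14485/M(46) = -30728/31865 + 14485/((2*46*(171 + 46))) = -30728*1/31865 + 14485/((2*46*217)) = -30728/31865 + 14485/19964 = -151889267/636152860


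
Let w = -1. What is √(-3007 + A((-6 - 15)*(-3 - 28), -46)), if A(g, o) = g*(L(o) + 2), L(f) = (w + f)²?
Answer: √1436354 ≈ 1198.5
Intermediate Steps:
L(f) = (-1 + f)²
A(g, o) = g*(2 + (-1 + o)²) (A(g, o) = g*((-1 + o)² + 2) = g*(2 + (-1 + o)²))
√(-3007 + A((-6 - 15)*(-3 - 28), -46)) = √(-3007 + ((-6 - 15)*(-3 - 28))*(2 + (-1 - 46)²)) = √(-3007 + (-21*(-31))*(2 + (-47)²)) = √(-3007 + 651*(2 + 2209)) = √(-3007 + 651*2211) = √(-3007 + 1439361) = √1436354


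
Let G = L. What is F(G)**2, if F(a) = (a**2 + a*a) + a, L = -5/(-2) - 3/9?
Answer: 10816/81 ≈ 133.53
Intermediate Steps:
L = 13/6 (L = -5*(-1/2) - 3*1/9 = 5/2 - 1/3 = 13/6 ≈ 2.1667)
G = 13/6 ≈ 2.1667
F(a) = a + 2*a**2 (F(a) = (a**2 + a**2) + a = 2*a**2 + a = a + 2*a**2)
F(G)**2 = (13*(1 + 2*(13/6))/6)**2 = (13*(1 + 13/3)/6)**2 = ((13/6)*(16/3))**2 = (104/9)**2 = 10816/81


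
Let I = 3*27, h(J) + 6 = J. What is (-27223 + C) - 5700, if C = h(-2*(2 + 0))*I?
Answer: -33733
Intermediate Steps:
h(J) = -6 + J
I = 81
C = -810 (C = (-6 - 2*(2 + 0))*81 = (-6 - 2*2)*81 = (-6 - 4)*81 = -10*81 = -810)
(-27223 + C) - 5700 = (-27223 - 810) - 5700 = -28033 - 5700 = -33733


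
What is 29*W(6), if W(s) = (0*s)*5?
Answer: 0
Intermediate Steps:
W(s) = 0 (W(s) = 0*5 = 0)
29*W(6) = 29*0 = 0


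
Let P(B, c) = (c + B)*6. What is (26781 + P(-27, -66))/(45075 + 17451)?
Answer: 8741/20842 ≈ 0.41939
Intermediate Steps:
P(B, c) = 6*B + 6*c (P(B, c) = (B + c)*6 = 6*B + 6*c)
(26781 + P(-27, -66))/(45075 + 17451) = (26781 + (6*(-27) + 6*(-66)))/(45075 + 17451) = (26781 + (-162 - 396))/62526 = (26781 - 558)*(1/62526) = 26223*(1/62526) = 8741/20842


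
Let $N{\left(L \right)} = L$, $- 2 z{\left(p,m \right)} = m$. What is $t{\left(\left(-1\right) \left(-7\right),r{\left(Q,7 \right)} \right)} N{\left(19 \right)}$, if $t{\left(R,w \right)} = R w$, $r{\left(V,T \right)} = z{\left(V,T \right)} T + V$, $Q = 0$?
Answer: $- \frac{6517}{2} \approx -3258.5$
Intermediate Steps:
$z{\left(p,m \right)} = - \frac{m}{2}$
$r{\left(V,T \right)} = V - \frac{T^{2}}{2}$ ($r{\left(V,T \right)} = - \frac{T}{2} T + V = - \frac{T^{2}}{2} + V = V - \frac{T^{2}}{2}$)
$t{\left(\left(-1\right) \left(-7\right),r{\left(Q,7 \right)} \right)} N{\left(19 \right)} = \left(-1\right) \left(-7\right) \left(0 - \frac{7^{2}}{2}\right) 19 = 7 \left(0 - \frac{49}{2}\right) 19 = 7 \left(- \frac{49}{2}\right) 19 = \left(- \frac{343}{2}\right) 19 = - \frac{6517}{2}$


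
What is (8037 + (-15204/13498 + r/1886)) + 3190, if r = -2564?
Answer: 71436253785/6364307 ≈ 11225.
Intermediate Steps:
(8037 + (-15204/13498 + r/1886)) + 3190 = (8037 + (-15204/13498 - 2564/1886)) + 3190 = (8037 + (-15204*1/13498 - 2564*1/1886)) + 3190 = (8037 + (-7602/6749 - 1282/943)) + 3190 = (8037 - 15820904/6364307) + 3190 = 51134114455/6364307 + 3190 = 71436253785/6364307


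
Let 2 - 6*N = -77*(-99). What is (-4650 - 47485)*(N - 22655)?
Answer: 7484031385/6 ≈ 1.2473e+9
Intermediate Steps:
N = -7621/6 (N = ⅓ - (-77)*(-99)/6 = ⅓ - ⅙*7623 = ⅓ - 2541/2 = -7621/6 ≈ -1270.2)
(-4650 - 47485)*(N - 22655) = (-4650 - 47485)*(-7621/6 - 22655) = -52135*(-143551/6) = 7484031385/6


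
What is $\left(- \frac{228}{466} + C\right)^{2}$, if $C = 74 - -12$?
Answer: $\frac{396965776}{54289} \approx 7312.1$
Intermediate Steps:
$C = 86$ ($C = 74 + 12 = 86$)
$\left(- \frac{228}{466} + C\right)^{2} = \left(- \frac{228}{466} + 86\right)^{2} = \left(\left(-228\right) \frac{1}{466} + 86\right)^{2} = \left(- \frac{114}{233} + 86\right)^{2} = \left(\frac{19924}{233}\right)^{2} = \frac{396965776}{54289}$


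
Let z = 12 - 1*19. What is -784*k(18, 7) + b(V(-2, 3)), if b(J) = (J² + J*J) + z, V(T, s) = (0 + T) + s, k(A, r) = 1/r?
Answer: -117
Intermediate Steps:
z = -7 (z = 12 - 19 = -7)
V(T, s) = T + s
b(J) = -7 + 2*J² (b(J) = (J² + J*J) - 7 = (J² + J²) - 7 = 2*J² - 7 = -7 + 2*J²)
-784*k(18, 7) + b(V(-2, 3)) = -784/7 + (-7 + 2*(-2 + 3)²) = -784*⅐ + (-7 + 2*1²) = -112 + (-7 + 2*1) = -112 + (-7 + 2) = -112 - 5 = -117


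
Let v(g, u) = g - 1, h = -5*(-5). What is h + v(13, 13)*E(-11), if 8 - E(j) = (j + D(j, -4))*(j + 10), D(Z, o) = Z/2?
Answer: -77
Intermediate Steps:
D(Z, o) = Z/2 (D(Z, o) = Z*(½) = Z/2)
h = 25
v(g, u) = -1 + g
E(j) = 8 - 3*j*(10 + j)/2 (E(j) = 8 - (j + j/2)*(j + 10) = 8 - 3*j/2*(10 + j) = 8 - 3*j*(10 + j)/2)
h + v(13, 13)*E(-11) = 25 + (-1 + 13)*(8 - 15*(-11) - 3/2*(-11)²) = 25 + 12*(8 + 165 - 3/2*121) = 25 + 12*(8 + 165 - 363/2) = 25 + 12*(-17/2) = 25 - 102 = -77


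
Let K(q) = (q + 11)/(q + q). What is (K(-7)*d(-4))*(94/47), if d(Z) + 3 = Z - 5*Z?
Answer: -52/7 ≈ -7.4286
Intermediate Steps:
d(Z) = -3 - 4*Z (d(Z) = -3 + (Z - 5*Z) = -3 - 4*Z)
K(q) = (11 + q)/(2*q) (K(q) = (11 + q)/((2*q)) = (11 + q)*(1/(2*q)) = (11 + q)/(2*q))
(K(-7)*d(-4))*(94/47) = (((1/2)*(11 - 7)/(-7))*(-3 - 4*(-4)))*(94/47) = (((1/2)*(-1/7)*4)*(-3 + 16))*(94*(1/47)) = -2/7*13*2 = -26/7*2 = -52/7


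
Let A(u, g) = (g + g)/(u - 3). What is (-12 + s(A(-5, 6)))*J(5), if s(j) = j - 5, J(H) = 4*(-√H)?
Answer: 74*√5 ≈ 165.47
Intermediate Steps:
A(u, g) = 2*g/(-3 + u) (A(u, g) = (2*g)/(-3 + u) = 2*g/(-3 + u))
J(H) = -4*√H
s(j) = -5 + j
(-12 + s(A(-5, 6)))*J(5) = (-12 + (-5 + 2*6/(-3 - 5)))*(-4*√5) = (-12 + (-5 + 2*6/(-8)))*(-4*√5) = (-12 + (-5 + 2*6*(-⅛)))*(-4*√5) = (-12 + (-5 - 3/2))*(-4*√5) = (-12 - 13/2)*(-4*√5) = -(-74)*√5 = 74*√5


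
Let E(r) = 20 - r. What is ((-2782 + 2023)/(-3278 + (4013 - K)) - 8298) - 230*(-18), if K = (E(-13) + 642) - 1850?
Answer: -7942539/1910 ≈ -4158.4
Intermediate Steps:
K = -1175 (K = ((20 - 1*(-13)) + 642) - 1850 = ((20 + 13) + 642) - 1850 = (33 + 642) - 1850 = 675 - 1850 = -1175)
((-2782 + 2023)/(-3278 + (4013 - K)) - 8298) - 230*(-18) = ((-2782 + 2023)/(-3278 + (4013 - 1*(-1175))) - 8298) - 230*(-18) = (-759/(-3278 + (4013 + 1175)) - 8298) + 4140 = (-759/(-3278 + 5188) - 8298) + 4140 = (-759/1910 - 8298) + 4140 = -15849939/1910 + 4140 = -7942539/1910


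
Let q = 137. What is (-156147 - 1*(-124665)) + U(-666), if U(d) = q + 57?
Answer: -31288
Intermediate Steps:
U(d) = 194 (U(d) = 137 + 57 = 194)
(-156147 - 1*(-124665)) + U(-666) = (-156147 - 1*(-124665)) + 194 = (-156147 + 124665) + 194 = -31482 + 194 = -31288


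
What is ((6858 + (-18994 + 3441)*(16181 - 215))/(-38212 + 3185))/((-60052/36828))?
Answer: -2286211714380/525860351 ≈ -4347.6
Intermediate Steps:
((6858 + (-18994 + 3441)*(16181 - 215))/(-38212 + 3185))/((-60052/36828)) = ((6858 - 15553*15966)/(-35027))/((-60052*1/36828)) = ((6858 - 248319198)*(-1/35027))/(-15013/9207) = -248312340*(-1/35027)*(-9207/15013) = (248312340/35027)*(-9207/15013) = -2286211714380/525860351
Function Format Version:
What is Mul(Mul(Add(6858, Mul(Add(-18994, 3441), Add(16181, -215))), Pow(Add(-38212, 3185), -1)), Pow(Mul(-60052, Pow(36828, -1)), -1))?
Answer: Rational(-2286211714380, 525860351) ≈ -4347.6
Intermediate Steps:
Mul(Mul(Add(6858, Mul(Add(-18994, 3441), Add(16181, -215))), Pow(Add(-38212, 3185), -1)), Pow(Mul(-60052, Pow(36828, -1)), -1)) = Mul(Mul(Add(6858, Mul(-15553, 15966)), Pow(-35027, -1)), Pow(Mul(-60052, Rational(1, 36828)), -1)) = Mul(Mul(Add(6858, -248319198), Rational(-1, 35027)), Pow(Rational(-15013, 9207), -1)) = Mul(Mul(-248312340, Rational(-1, 35027)), Rational(-9207, 15013)) = Mul(Rational(248312340, 35027), Rational(-9207, 15013)) = Rational(-2286211714380, 525860351)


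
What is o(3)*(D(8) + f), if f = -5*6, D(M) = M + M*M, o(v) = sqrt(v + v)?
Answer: 42*sqrt(6) ≈ 102.88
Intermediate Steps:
o(v) = sqrt(2)*sqrt(v) (o(v) = sqrt(2*v) = sqrt(2)*sqrt(v))
D(M) = M + M**2
f = -30
o(3)*(D(8) + f) = (sqrt(2)*sqrt(3))*(8*(1 + 8) - 30) = sqrt(6)*(8*9 - 30) = sqrt(6)*(72 - 30) = sqrt(6)*42 = 42*sqrt(6)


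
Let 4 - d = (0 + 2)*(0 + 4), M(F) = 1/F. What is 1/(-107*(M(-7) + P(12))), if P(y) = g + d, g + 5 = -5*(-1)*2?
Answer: -7/642 ≈ -0.010903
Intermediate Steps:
g = 5 (g = -5 - 5*(-1)*2 = -5 + 5*2 = -5 + 10 = 5)
d = -4 (d = 4 - (0 + 2)*(0 + 4) = 4 - 2*4 = 4 - 1*8 = 4 - 8 = -4)
P(y) = 1 (P(y) = 5 - 4 = 1)
1/(-107*(M(-7) + P(12))) = 1/(-107*(1/(-7) + 1)) = 1/(-107*(-⅐ + 1)) = 1/(-107*6/7) = 1/(-642/7) = -7/642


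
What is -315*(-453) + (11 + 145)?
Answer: 142851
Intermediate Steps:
-315*(-453) + (11 + 145) = 142695 + 156 = 142851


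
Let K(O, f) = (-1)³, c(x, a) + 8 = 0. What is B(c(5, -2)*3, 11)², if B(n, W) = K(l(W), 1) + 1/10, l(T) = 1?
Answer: 81/100 ≈ 0.81000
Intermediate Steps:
c(x, a) = -8 (c(x, a) = -8 + 0 = -8)
K(O, f) = -1
B(n, W) = -9/10 (B(n, W) = -1 + 1/10 = -1 + ⅒ = -9/10)
B(c(5, -2)*3, 11)² = (-9/10)² = 81/100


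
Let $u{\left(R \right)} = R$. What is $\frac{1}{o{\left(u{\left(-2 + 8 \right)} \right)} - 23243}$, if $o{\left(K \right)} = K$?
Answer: $- \frac{1}{23237} \approx -4.3035 \cdot 10^{-5}$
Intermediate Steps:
$\frac{1}{o{\left(u{\left(-2 + 8 \right)} \right)} - 23243} = \frac{1}{\left(-2 + 8\right) - 23243} = \frac{1}{6 - 23243} = \frac{1}{-23237} = - \frac{1}{23237}$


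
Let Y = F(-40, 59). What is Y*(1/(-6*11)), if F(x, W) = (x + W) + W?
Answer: -13/11 ≈ -1.1818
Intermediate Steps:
F(x, W) = x + 2*W (F(x, W) = (W + x) + W = x + 2*W)
Y = 78 (Y = -40 + 2*59 = -40 + 118 = 78)
Y*(1/(-6*11)) = 78*(1/(-6*11)) = 78*(-1/6*1/11) = 78*(-1/66) = -13/11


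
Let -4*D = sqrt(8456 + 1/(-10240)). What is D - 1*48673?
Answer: -48673 - sqrt(865894390)/1280 ≈ -48696.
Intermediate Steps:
D = -sqrt(865894390)/1280 (D = -sqrt(8456 + 1/(-10240))/4 = -sqrt(8456 - 1/10240)/4 = -sqrt(865894390)/1280 ≈ -22.989)
D - 1*48673 = -sqrt(865894390)/1280 - 1*48673 = -sqrt(865894390)/1280 - 48673 = -48673 - sqrt(865894390)/1280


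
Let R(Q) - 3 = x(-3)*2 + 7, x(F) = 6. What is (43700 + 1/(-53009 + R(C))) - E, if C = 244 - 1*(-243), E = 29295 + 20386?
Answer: -316915248/52987 ≈ -5981.0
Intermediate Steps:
E = 49681
C = 487 (C = 244 + 243 = 487)
R(Q) = 22 (R(Q) = 3 + (6*2 + 7) = 3 + (12 + 7) = 3 + 19 = 22)
(43700 + 1/(-53009 + R(C))) - E = (43700 + 1/(-53009 + 22)) - 1*49681 = (43700 + 1/(-52987)) - 49681 = (43700 - 1/52987) - 49681 = 2315531899/52987 - 49681 = -316915248/52987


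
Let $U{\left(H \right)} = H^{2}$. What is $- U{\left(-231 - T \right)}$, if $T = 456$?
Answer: $-471969$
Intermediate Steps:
$- U{\left(-231 - T \right)} = - \left(-231 - 456\right)^{2} = - \left(-687\right)^{2} = \left(-1\right) 471969 = -471969$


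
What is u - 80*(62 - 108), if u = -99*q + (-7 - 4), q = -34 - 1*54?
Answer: 12381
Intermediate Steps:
q = -88 (q = -34 - 54 = -88)
u = 8701 (u = -99*(-88) + (-7 - 4) = 8712 - 11 = 8701)
u - 80*(62 - 108) = 8701 - 80*(62 - 108) = 8701 - 80*(-46) = 8701 - 1*(-3680) = 8701 + 3680 = 12381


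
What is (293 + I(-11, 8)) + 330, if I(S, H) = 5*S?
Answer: 568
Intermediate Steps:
(293 + I(-11, 8)) + 330 = (293 + 5*(-11)) + 330 = (293 - 55) + 330 = 238 + 330 = 568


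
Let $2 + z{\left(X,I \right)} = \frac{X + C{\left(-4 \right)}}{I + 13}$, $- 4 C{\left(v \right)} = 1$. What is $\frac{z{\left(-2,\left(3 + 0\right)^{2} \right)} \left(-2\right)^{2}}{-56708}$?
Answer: $\frac{185}{1247576} \approx 0.00014829$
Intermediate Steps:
$C{\left(v \right)} = - \frac{1}{4}$ ($C{\left(v \right)} = \left(- \frac{1}{4}\right) 1 = - \frac{1}{4}$)
$z{\left(X,I \right)} = -2 + \frac{- \frac{1}{4} + X}{13 + I}$ ($z{\left(X,I \right)} = -2 + \frac{X - \frac{1}{4}}{I + 13} = -2 + \frac{- \frac{1}{4} + X}{13 + I}$)
$\frac{z{\left(-2,\left(3 + 0\right)^{2} \right)} \left(-2\right)^{2}}{-56708} = \frac{\frac{- \frac{105}{4} - 2 - 2 \left(3 + 0\right)^{2}}{13 + \left(3 + 0\right)^{2}} \left(-2\right)^{2}}{-56708} = \frac{- \frac{105}{4} - 2 - 2 \cdot 3^{2}}{13 + 3^{2}} \cdot 4 \left(- \frac{1}{56708}\right) = \frac{- \frac{105}{4} - 2 - 18}{13 + 9} \cdot 4 \left(- \frac{1}{56708}\right) = \frac{- \frac{105}{4} - 2 - 18}{22} \cdot 4 \left(- \frac{1}{56708}\right) = \frac{1}{22} \left(- \frac{185}{4}\right) 4 \left(- \frac{1}{56708}\right) = \left(- \frac{185}{88}\right) 4 \left(- \frac{1}{56708}\right) = \left(- \frac{185}{22}\right) \left(- \frac{1}{56708}\right) = \frac{185}{1247576}$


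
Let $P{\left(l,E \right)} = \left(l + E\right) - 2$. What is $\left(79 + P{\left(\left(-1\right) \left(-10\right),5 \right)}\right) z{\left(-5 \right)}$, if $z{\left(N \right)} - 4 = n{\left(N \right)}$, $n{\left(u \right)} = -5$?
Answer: $-92$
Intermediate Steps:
$z{\left(N \right)} = -1$ ($z{\left(N \right)} = 4 - 5 = -1$)
$P{\left(l,E \right)} = -2 + E + l$ ($P{\left(l,E \right)} = \left(E + l\right) - 2 = -2 + E + l$)
$\left(79 + P{\left(\left(-1\right) \left(-10\right),5 \right)}\right) z{\left(-5 \right)} = \left(79 - -13\right) \left(-1\right) = \left(79 + \left(-2 + 5 + 10\right)\right) \left(-1\right) = \left(79 + 13\right) \left(-1\right) = 92 \left(-1\right) = -92$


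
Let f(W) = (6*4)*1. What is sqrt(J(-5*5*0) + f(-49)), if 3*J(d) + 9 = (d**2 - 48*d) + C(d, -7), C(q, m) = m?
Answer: 2*sqrt(42)/3 ≈ 4.3205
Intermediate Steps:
f(W) = 24 (f(W) = 24*1 = 24)
J(d) = -16/3 - 16*d + d**2/3 (J(d) = -3 + ((d**2 - 48*d) - 7)/3 = -3 + (-7 + d**2 - 48*d)/3 = -3 + (-7/3 - 16*d + d**2/3) = -16/3 - 16*d + d**2/3)
sqrt(J(-5*5*0) + f(-49)) = sqrt((-16/3 - 16*(-5*5)*0 + (-5*5*0)**2/3) + 24) = sqrt((-16/3 - (-400)*0 + (-25*0)**2/3) + 24) = sqrt((-16/3 - 16*0 + (1/3)*0**2) + 24) = sqrt((-16/3 + 0 + (1/3)*0) + 24) = sqrt((-16/3 + 0 + 0) + 24) = sqrt(-16/3 + 24) = sqrt(56/3) = 2*sqrt(42)/3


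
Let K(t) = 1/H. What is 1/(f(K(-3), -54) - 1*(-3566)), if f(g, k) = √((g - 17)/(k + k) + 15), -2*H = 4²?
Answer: 3081024/10986918487 - 12*√78582/10986918487 ≈ 0.00028012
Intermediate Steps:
H = -8 (H = -½*4² = -½*16 = -8)
K(t) = -⅛ (K(t) = 1/(-8) = -⅛)
f(g, k) = √(15 + (-17 + g)/(2*k)) (f(g, k) = √((-17 + g)/((2*k)) + 15) = √((-17 + g)*(1/(2*k)) + 15) = √((-17 + g)/(2*k) + 15) = √(15 + (-17 + g)/(2*k)))
1/(f(K(-3), -54) - 1*(-3566)) = 1/(√2*√((-17 - ⅛ + 30*(-54))/(-54))/2 - 1*(-3566)) = 1/(√2*√(-(-17 - ⅛ - 1620)/54)/2 + 3566) = 1/(√2*√(-1/54*(-13097/8))/2 + 3566) = 1/(√2*√(13097/432)/2 + 3566) = 1/(√2*(√39291/36)/2 + 3566) = 1/(√78582/72 + 3566) = 1/(3566 + √78582/72)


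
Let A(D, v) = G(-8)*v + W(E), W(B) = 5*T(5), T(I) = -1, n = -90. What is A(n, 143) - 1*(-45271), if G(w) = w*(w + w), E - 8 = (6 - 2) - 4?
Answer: 63570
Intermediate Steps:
E = 8 (E = 8 + ((6 - 2) - 4) = 8 + (4 - 4) = 8 + 0 = 8)
W(B) = -5 (W(B) = 5*(-1) = -5)
G(w) = 2*w² (G(w) = w*(2*w) = 2*w²)
A(D, v) = -5 + 128*v (A(D, v) = (2*(-8)²)*v - 5 = (2*64)*v - 5 = 128*v - 5 = -5 + 128*v)
A(n, 143) - 1*(-45271) = (-5 + 128*143) - 1*(-45271) = (-5 + 18304) + 45271 = 18299 + 45271 = 63570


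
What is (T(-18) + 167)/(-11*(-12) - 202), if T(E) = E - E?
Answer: -167/70 ≈ -2.3857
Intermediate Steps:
T(E) = 0
(T(-18) + 167)/(-11*(-12) - 202) = (0 + 167)/(-11*(-12) - 202) = 167/(132 - 202) = 167/(-70) = 167*(-1/70) = -167/70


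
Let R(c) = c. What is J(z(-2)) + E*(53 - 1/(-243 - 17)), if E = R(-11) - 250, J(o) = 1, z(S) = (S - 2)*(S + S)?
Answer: -3596581/260 ≈ -13833.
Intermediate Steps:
z(S) = 2*S*(-2 + S) (z(S) = (-2 + S)*(2*S) = 2*S*(-2 + S))
E = -261 (E = -11 - 250 = -261)
J(z(-2)) + E*(53 - 1/(-243 - 17)) = 1 - 261*(53 - 1/(-243 - 17)) = 1 - 261*(53 - 1/(-260)) = 1 - 261*(53 - 1*(-1/260)) = 1 - 261*(53 + 1/260) = 1 - 261*13781/260 = 1 - 3596841/260 = -3596581/260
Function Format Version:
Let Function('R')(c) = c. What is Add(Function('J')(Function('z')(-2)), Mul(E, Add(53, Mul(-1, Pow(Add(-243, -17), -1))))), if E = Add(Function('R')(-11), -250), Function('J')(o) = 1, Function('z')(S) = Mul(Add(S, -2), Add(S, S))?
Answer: Rational(-3596581, 260) ≈ -13833.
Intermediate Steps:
Function('z')(S) = Mul(2, S, Add(-2, S)) (Function('z')(S) = Mul(Add(-2, S), Mul(2, S)) = Mul(2, S, Add(-2, S)))
E = -261 (E = Add(-11, -250) = -261)
Add(Function('J')(Function('z')(-2)), Mul(E, Add(53, Mul(-1, Pow(Add(-243, -17), -1))))) = Add(1, Mul(-261, Add(53, Mul(-1, Pow(Add(-243, -17), -1))))) = Add(1, Mul(-261, Add(53, Mul(-1, Pow(-260, -1))))) = Add(1, Mul(-261, Add(53, Mul(-1, Rational(-1, 260))))) = Add(1, Mul(-261, Add(53, Rational(1, 260)))) = Add(1, Mul(-261, Rational(13781, 260))) = Add(1, Rational(-3596841, 260)) = Rational(-3596581, 260)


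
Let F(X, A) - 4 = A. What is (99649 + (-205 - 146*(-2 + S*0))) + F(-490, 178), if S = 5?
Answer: 99918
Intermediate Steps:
F(X, A) = 4 + A
(99649 + (-205 - 146*(-2 + S*0))) + F(-490, 178) = (99649 + (-205 - 146*(-2 + 5*0))) + (4 + 178) = (99649 + (-205 - 146*(-2 + 0))) + 182 = (99649 + (-205 - 146*(-2))) + 182 = (99649 + (-205 + 292)) + 182 = (99649 + 87) + 182 = 99736 + 182 = 99918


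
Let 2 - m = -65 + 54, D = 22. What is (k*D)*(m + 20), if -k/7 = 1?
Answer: -5082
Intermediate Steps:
k = -7 (k = -7*1 = -7)
m = 13 (m = 2 - (-65 + 54) = 2 - 1*(-11) = 2 + 11 = 13)
(k*D)*(m + 20) = (-7*22)*(13 + 20) = -154*33 = -5082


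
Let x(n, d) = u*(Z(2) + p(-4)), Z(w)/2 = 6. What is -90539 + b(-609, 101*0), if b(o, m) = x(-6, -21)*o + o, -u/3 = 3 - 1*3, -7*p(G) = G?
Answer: -91148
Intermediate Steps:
p(G) = -G/7
Z(w) = 12 (Z(w) = 2*6 = 12)
u = 0 (u = -3*(3 - 1*3) = -3*(3 - 3) = -3*0 = 0)
x(n, d) = 0 (x(n, d) = 0*(12 - ⅐*(-4)) = 0*(12 + 4/7) = 0*(88/7) = 0)
b(o, m) = o (b(o, m) = 0*o + o = 0 + o = o)
-90539 + b(-609, 101*0) = -90539 - 609 = -91148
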